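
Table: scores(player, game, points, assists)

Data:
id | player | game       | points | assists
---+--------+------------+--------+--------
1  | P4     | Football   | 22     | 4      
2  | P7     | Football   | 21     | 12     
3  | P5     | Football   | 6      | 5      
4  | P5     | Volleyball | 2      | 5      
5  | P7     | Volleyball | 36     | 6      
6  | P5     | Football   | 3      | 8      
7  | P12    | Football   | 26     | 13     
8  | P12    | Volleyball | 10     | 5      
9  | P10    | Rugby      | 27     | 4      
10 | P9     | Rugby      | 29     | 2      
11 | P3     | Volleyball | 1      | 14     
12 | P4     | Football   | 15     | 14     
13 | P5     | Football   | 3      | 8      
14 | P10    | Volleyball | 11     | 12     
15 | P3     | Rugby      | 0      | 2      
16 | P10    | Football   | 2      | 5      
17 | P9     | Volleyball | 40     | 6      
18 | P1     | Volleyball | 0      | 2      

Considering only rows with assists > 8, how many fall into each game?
SELECT game, COUNT(*)
FROM scores
WHERE assists > 8
GROUP BY game

Note: WHERE filters rows before grouping.

Result:
  Football: 3
  Volleyball: 2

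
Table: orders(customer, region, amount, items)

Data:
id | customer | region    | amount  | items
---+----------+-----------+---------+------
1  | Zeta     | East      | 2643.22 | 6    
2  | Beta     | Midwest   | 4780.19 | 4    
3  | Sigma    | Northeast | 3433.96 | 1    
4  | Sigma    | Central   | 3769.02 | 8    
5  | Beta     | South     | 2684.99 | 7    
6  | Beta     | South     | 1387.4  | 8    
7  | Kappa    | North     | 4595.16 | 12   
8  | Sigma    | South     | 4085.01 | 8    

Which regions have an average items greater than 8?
SELECT region, AVG(items)
FROM orders
GROUP BY region
HAVING AVG(items) > 8

Result:
  North: avg=12.00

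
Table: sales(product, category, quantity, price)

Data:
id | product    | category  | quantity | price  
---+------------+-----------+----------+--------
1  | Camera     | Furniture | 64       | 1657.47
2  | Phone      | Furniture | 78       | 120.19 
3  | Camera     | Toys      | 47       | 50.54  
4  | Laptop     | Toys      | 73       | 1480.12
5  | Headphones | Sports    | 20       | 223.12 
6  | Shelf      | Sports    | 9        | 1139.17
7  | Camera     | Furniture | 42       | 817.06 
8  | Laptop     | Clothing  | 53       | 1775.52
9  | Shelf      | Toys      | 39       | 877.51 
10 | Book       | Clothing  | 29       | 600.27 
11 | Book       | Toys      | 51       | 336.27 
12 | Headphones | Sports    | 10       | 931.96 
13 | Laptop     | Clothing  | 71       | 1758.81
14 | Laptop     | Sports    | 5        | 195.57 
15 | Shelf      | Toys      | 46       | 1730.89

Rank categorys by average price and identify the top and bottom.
SELECT category, AVG(price)
FROM sales
GROUP BY category
ORDER BY AVG(price)

All groups:
  Sports: 622.46
  Furniture: 864.91
  Toys: 895.07
  Clothing: 1378.20

Highest: Clothing (1378.20)
Lowest: Sports (622.46)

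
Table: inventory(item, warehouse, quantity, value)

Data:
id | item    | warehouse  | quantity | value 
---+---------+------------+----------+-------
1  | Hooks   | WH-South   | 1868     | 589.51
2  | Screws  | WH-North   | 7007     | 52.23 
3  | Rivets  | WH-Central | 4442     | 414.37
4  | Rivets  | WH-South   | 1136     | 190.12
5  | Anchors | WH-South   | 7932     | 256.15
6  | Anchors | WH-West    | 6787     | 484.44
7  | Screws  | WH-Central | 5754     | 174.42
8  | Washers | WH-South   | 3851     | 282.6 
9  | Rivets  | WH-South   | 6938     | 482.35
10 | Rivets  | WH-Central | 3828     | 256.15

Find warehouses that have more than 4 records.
SELECT warehouse, COUNT(*) as cnt
FROM inventory
GROUP BY warehouse
HAVING COUNT(*) > 4

Result:
  WH-South: 5

Note: HAVING filters groups after aggregation, WHERE filters rows before.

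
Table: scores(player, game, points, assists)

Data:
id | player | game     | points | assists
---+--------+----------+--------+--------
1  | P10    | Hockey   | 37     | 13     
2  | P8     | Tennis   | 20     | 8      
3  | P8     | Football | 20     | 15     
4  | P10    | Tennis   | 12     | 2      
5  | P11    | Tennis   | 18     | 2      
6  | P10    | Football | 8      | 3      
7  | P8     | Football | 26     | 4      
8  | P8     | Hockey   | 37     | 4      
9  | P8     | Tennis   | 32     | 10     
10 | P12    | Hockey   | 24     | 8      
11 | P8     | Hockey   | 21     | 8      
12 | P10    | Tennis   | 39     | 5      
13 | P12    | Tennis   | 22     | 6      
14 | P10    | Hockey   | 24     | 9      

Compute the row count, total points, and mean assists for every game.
SELECT game,
       COUNT(*) as cnt,
       SUM(points) as total_points,
       AVG(assists) as avg_assists
FROM scores
GROUP BY game

Result:
  Football: 3 records, 54 total points, 7.33 avg assists
  Hockey: 5 records, 143 total points, 8.40 avg assists
  Tennis: 6 records, 143 total points, 5.50 avg assists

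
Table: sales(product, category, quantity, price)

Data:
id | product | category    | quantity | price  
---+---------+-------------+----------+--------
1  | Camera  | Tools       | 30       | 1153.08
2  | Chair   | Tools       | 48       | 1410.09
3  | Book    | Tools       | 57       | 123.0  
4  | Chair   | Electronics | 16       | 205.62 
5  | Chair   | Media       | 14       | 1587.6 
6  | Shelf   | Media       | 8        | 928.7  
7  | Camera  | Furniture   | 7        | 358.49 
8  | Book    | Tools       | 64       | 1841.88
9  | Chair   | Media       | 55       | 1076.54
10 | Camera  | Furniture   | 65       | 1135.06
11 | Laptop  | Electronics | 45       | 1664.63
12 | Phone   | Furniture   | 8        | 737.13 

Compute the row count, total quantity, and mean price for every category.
SELECT category,
       COUNT(*) as cnt,
       SUM(quantity) as total_quantity,
       AVG(price) as avg_price
FROM sales
GROUP BY category

Result:
  Electronics: 2 records, 61 total quantity, 935.13 avg price
  Furniture: 3 records, 80 total quantity, 743.56 avg price
  Media: 3 records, 77 total quantity, 1197.61 avg price
  Tools: 4 records, 199 total quantity, 1132.01 avg price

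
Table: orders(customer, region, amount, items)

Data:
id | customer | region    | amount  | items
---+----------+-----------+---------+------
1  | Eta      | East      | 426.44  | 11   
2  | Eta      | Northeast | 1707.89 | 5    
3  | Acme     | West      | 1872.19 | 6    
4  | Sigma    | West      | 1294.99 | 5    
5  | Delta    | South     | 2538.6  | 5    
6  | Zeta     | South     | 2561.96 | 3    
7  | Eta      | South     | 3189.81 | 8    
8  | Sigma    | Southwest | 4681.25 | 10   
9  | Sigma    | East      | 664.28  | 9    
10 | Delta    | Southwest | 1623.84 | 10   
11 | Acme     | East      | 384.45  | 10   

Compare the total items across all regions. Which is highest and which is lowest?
SELECT region, SUM(items)
FROM orders
GROUP BY region
ORDER BY SUM(items)

All groups:
  Northeast: 5
  West: 11
  South: 16
  Southwest: 20
  East: 30

Highest: East (30)
Lowest: Northeast (5)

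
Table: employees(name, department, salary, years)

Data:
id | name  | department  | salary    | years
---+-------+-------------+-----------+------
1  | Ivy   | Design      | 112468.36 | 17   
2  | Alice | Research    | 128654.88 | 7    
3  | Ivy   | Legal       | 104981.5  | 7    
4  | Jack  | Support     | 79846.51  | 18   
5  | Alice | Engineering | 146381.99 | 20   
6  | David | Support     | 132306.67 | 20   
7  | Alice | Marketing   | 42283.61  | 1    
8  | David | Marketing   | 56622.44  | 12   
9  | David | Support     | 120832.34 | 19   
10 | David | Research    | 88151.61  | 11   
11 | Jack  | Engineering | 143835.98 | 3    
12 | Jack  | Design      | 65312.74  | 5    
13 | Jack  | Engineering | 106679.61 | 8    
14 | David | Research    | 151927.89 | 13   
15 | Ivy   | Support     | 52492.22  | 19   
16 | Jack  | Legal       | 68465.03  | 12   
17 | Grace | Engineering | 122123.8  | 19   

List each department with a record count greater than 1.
SELECT department, COUNT(*) as cnt
FROM employees
GROUP BY department
HAVING COUNT(*) > 1

Result:
  Design: 2
  Engineering: 4
  Legal: 2
  Marketing: 2
  Research: 3
  Support: 4

Note: HAVING filters groups after aggregation, WHERE filters rows before.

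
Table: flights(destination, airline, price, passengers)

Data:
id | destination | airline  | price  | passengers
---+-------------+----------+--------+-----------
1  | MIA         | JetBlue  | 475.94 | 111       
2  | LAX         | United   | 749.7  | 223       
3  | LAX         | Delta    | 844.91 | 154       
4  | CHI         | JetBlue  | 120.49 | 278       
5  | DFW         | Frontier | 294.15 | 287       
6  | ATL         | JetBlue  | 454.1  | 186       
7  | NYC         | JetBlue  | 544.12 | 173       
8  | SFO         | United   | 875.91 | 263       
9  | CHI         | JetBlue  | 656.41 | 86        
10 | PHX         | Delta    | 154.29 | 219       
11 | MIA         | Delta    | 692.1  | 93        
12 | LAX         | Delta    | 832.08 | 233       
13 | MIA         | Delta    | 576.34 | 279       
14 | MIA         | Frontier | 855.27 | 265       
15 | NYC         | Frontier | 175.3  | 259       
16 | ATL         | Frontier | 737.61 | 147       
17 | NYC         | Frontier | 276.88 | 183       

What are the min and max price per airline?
SELECT airline, MIN(price), MAX(price)
FROM flights
GROUP BY airline

Result:
  Delta: min=154.29, max=844.91
  Frontier: min=175.30, max=855.27
  JetBlue: min=120.49, max=656.41
  United: min=749.70, max=875.91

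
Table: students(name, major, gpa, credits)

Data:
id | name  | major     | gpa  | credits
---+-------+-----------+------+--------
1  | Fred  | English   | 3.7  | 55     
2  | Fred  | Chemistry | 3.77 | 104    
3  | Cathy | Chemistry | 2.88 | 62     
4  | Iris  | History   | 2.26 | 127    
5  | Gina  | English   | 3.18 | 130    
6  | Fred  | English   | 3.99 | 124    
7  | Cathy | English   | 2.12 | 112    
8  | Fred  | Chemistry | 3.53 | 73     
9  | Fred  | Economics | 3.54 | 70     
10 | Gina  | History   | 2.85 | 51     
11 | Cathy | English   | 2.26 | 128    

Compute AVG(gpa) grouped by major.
SELECT major, AVG(gpa) as result
FROM students
GROUP BY major

Result:
  Chemistry: 3.39
  Economics: 3.54
  English: 3.05
  History: 2.56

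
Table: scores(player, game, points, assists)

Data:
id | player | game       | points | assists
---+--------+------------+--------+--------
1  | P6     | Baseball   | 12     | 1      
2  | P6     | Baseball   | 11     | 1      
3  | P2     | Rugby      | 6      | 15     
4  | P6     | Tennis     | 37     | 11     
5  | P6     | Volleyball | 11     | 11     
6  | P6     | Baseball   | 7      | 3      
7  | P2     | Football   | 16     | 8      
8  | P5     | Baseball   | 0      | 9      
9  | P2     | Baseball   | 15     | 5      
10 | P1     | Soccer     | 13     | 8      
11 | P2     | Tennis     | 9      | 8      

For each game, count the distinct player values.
SELECT game, COUNT(DISTINCT player)
FROM scores
GROUP BY game

Result:
  Baseball: 3 distinct
  Football: 1 distinct
  Rugby: 1 distinct
  Soccer: 1 distinct
  Tennis: 2 distinct
  Volleyball: 1 distinct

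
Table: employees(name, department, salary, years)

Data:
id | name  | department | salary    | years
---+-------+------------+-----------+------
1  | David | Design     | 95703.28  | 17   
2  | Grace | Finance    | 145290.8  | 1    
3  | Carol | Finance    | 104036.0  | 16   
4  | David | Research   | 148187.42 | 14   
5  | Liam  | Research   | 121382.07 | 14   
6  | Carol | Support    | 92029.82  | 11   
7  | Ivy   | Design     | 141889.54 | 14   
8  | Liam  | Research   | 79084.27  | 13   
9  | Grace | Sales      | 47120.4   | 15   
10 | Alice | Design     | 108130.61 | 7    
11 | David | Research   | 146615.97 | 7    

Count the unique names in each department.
SELECT department, COUNT(DISTINCT name)
FROM employees
GROUP BY department

Result:
  Design: 3 distinct
  Finance: 2 distinct
  Research: 2 distinct
  Sales: 1 distinct
  Support: 1 distinct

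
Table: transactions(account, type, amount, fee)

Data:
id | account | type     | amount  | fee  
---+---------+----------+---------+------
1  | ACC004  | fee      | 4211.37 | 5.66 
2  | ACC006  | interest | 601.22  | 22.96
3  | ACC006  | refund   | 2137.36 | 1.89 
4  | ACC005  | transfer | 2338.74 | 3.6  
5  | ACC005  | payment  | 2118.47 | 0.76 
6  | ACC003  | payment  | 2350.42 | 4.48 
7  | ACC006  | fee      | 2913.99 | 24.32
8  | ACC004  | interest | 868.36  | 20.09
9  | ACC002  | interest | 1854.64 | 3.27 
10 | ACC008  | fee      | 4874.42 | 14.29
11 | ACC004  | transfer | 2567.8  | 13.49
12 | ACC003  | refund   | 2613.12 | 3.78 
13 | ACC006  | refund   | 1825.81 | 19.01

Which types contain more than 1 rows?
SELECT type, COUNT(*) as cnt
FROM transactions
GROUP BY type
HAVING COUNT(*) > 1

Result:
  fee: 3
  interest: 3
  payment: 2
  refund: 3
  transfer: 2

Note: HAVING filters groups after aggregation, WHERE filters rows before.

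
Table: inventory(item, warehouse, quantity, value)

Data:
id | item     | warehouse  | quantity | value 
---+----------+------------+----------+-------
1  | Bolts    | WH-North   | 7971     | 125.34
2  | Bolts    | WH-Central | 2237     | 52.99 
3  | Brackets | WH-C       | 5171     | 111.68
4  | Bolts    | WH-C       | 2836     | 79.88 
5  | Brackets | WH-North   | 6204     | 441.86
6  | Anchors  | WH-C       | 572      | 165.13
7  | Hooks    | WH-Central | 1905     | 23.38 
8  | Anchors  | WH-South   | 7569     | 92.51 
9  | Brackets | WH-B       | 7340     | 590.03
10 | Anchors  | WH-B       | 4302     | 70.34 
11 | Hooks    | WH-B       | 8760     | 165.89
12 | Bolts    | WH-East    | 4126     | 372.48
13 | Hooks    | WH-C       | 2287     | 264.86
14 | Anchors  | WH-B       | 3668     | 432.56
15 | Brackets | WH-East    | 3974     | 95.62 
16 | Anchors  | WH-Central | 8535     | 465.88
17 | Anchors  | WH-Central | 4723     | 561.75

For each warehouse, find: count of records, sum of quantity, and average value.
SELECT warehouse,
       COUNT(*) as cnt,
       SUM(quantity) as total_quantity,
       AVG(value) as avg_value
FROM inventory
GROUP BY warehouse

Result:
  WH-B: 4 records, 24070 total quantity, 314.71 avg value
  WH-C: 4 records, 10866 total quantity, 155.39 avg value
  WH-Central: 4 records, 17400 total quantity, 276.00 avg value
  WH-East: 2 records, 8100 total quantity, 234.05 avg value
  WH-North: 2 records, 14175 total quantity, 283.60 avg value
  WH-South: 1 records, 7569 total quantity, 92.51 avg value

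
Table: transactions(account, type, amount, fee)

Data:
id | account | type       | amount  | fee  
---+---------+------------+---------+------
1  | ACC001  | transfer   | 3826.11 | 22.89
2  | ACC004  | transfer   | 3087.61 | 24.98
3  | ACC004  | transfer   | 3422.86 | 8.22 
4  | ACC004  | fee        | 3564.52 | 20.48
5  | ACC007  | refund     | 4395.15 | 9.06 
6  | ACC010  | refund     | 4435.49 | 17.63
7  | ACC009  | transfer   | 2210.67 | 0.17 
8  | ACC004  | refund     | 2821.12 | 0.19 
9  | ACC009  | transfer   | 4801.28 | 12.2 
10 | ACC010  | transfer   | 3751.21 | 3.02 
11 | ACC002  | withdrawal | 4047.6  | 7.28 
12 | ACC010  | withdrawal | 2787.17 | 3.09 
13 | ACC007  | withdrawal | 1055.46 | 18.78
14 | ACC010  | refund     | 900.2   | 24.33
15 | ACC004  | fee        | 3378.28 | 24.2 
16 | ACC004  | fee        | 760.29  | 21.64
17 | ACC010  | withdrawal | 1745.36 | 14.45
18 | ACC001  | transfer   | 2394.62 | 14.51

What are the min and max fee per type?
SELECT type, MIN(fee), MAX(fee)
FROM transactions
GROUP BY type

Result:
  fee: min=20.48, max=24.20
  refund: min=0.19, max=24.33
  transfer: min=0.17, max=24.98
  withdrawal: min=3.09, max=18.78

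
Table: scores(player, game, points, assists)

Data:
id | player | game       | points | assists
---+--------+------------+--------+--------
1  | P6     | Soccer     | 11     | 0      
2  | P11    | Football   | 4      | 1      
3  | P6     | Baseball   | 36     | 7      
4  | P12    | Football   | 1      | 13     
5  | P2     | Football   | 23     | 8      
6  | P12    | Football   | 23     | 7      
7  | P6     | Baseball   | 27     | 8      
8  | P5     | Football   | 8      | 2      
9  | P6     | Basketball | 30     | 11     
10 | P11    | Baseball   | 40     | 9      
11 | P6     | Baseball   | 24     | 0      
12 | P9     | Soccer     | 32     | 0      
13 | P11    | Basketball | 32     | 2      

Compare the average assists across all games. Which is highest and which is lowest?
SELECT game, AVG(assists)
FROM scores
GROUP BY game
ORDER BY AVG(assists)

All groups:
  Soccer: 0.00
  Baseball: 6.00
  Football: 6.20
  Basketball: 6.50

Highest: Basketball (6.50)
Lowest: Soccer (0.00)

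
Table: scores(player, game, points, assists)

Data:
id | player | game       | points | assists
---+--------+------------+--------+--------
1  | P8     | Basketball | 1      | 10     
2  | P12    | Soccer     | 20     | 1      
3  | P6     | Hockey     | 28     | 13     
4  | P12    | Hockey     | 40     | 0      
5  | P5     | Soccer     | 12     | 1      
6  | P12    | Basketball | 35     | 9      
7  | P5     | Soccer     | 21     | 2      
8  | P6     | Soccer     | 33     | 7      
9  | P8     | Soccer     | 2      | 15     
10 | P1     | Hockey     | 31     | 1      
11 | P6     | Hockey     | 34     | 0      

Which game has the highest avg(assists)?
SELECT game, AVG(assists) as val
FROM scores
GROUP BY game
ORDER BY val DESC
LIMIT 1

Result: Basketball with avg(assists) = 9.50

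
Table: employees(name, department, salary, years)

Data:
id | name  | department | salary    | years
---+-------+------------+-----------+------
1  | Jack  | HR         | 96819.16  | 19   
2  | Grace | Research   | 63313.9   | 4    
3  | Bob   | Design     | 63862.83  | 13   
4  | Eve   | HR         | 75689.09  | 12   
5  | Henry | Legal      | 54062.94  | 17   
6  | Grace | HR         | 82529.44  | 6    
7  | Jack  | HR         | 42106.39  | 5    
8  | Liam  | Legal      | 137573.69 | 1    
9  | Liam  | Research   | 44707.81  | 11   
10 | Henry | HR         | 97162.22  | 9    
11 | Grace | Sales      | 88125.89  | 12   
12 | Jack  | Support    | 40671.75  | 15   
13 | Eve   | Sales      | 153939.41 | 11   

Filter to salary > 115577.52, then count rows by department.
SELECT department, COUNT(*)
FROM employees
WHERE salary > 115577.52
GROUP BY department

Note: WHERE filters rows before grouping.

Result:
  Legal: 1
  Sales: 1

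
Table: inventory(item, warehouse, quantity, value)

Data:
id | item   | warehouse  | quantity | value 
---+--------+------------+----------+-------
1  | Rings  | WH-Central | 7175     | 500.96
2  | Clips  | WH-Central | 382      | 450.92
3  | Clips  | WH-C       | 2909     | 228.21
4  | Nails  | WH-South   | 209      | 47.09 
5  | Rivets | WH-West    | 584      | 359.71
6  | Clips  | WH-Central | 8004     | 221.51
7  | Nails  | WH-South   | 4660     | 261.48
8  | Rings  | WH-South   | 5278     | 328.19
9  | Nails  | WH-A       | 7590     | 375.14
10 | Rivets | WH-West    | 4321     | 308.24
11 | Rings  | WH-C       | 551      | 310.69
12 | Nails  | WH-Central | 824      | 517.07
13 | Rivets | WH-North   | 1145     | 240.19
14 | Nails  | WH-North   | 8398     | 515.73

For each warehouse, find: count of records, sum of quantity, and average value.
SELECT warehouse,
       COUNT(*) as cnt,
       SUM(quantity) as total_quantity,
       AVG(value) as avg_value
FROM inventory
GROUP BY warehouse

Result:
  WH-A: 1 records, 7590 total quantity, 375.14 avg value
  WH-C: 2 records, 3460 total quantity, 269.45 avg value
  WH-Central: 4 records, 16385 total quantity, 422.62 avg value
  WH-North: 2 records, 9543 total quantity, 377.96 avg value
  WH-South: 3 records, 10147 total quantity, 212.25 avg value
  WH-West: 2 records, 4905 total quantity, 333.98 avg value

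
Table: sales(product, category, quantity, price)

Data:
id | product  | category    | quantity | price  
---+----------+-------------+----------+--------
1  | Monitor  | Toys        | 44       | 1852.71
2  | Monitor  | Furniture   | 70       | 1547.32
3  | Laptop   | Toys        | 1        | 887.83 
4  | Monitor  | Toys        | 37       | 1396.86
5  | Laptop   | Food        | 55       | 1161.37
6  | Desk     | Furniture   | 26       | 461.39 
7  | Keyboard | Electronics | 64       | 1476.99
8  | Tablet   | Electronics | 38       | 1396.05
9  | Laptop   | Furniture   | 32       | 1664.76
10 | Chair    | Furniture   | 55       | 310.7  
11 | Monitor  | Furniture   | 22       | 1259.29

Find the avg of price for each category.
SELECT category, AVG(price) as result
FROM sales
GROUP BY category

Result:
  Electronics: 1436.52
  Food: 1161.37
  Furniture: 1048.69
  Toys: 1379.13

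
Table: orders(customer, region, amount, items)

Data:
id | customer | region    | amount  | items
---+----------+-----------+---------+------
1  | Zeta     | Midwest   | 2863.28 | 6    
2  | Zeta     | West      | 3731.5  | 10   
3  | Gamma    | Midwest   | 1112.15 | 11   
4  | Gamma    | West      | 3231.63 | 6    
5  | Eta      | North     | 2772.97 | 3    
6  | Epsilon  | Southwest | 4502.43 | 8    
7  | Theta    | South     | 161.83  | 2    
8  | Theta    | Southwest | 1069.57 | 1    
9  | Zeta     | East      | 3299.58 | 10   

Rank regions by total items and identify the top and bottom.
SELECT region, SUM(items)
FROM orders
GROUP BY region
ORDER BY SUM(items)

All groups:
  South: 2
  North: 3
  Southwest: 9
  East: 10
  West: 16
  Midwest: 17

Highest: Midwest (17)
Lowest: South (2)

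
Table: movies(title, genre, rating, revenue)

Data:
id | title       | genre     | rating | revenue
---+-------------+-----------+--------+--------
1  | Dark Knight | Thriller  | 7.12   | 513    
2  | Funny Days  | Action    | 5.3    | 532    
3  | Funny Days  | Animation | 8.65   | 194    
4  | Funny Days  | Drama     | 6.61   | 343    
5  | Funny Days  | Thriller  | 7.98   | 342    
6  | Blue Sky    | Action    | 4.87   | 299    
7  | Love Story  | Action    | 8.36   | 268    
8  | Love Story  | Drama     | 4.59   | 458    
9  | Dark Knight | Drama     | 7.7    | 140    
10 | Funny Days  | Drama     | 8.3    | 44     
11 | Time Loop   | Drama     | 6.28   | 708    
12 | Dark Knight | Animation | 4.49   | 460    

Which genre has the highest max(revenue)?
SELECT genre, MAX(revenue) as val
FROM movies
GROUP BY genre
ORDER BY val DESC
LIMIT 1

Result: Drama with max(revenue) = 708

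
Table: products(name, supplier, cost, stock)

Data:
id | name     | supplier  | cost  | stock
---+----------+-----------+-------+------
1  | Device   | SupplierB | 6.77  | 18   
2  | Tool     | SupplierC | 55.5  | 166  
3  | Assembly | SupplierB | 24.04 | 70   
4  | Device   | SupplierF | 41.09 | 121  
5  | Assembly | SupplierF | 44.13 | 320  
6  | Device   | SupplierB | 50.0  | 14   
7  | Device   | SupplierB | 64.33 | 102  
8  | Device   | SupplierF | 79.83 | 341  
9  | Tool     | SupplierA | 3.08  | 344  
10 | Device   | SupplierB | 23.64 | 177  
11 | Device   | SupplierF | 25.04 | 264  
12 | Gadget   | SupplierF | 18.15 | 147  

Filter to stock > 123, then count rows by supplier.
SELECT supplier, COUNT(*)
FROM products
WHERE stock > 123
GROUP BY supplier

Note: WHERE filters rows before grouping.

Result:
  SupplierA: 1
  SupplierB: 1
  SupplierC: 1
  SupplierF: 4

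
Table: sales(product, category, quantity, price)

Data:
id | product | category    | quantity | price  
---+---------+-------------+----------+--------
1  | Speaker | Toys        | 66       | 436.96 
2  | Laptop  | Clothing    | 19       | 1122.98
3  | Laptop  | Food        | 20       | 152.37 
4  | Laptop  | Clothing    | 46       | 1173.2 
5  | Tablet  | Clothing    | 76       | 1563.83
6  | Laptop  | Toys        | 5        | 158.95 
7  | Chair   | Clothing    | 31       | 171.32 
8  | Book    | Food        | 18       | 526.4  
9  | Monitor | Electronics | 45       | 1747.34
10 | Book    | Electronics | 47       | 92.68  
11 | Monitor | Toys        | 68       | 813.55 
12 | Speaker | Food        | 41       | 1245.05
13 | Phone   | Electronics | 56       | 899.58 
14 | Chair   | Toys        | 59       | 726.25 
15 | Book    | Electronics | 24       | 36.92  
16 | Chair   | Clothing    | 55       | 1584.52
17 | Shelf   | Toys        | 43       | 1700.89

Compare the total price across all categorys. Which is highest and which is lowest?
SELECT category, SUM(price)
FROM sales
GROUP BY category
ORDER BY SUM(price)

All groups:
  Food: 1923.82
  Electronics: 2776.52
  Toys: 3836.60
  Clothing: 5615.85

Highest: Clothing (5615.85)
Lowest: Food (1923.82)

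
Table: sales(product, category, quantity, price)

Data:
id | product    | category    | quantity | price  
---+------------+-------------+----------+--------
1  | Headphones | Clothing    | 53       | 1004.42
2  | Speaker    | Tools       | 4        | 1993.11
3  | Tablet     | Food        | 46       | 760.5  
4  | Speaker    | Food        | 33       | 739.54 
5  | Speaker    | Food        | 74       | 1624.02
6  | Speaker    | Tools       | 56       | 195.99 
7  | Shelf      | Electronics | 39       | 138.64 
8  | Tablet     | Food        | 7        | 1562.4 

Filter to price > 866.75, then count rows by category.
SELECT category, COUNT(*)
FROM sales
WHERE price > 866.75
GROUP BY category

Note: WHERE filters rows before grouping.

Result:
  Clothing: 1
  Food: 2
  Tools: 1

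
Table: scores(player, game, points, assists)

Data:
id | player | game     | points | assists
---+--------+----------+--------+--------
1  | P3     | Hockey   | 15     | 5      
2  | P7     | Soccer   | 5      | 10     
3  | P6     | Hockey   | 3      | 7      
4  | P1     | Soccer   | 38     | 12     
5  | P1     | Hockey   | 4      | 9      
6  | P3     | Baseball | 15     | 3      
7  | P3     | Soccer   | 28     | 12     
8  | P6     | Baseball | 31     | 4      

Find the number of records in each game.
SELECT game, COUNT(*) as count
FROM scores
GROUP BY game

Result:
  Baseball: 2
  Hockey: 3
  Soccer: 3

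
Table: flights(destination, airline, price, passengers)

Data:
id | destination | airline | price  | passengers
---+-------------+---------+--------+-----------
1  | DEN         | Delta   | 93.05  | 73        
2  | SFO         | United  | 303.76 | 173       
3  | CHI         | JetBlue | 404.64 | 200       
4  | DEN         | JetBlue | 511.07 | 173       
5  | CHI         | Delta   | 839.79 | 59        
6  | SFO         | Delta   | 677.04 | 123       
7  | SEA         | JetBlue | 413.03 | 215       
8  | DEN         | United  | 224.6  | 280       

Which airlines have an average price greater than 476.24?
SELECT airline, AVG(price)
FROM flights
GROUP BY airline
HAVING AVG(price) > 476.24

Result:
  Delta: avg=536.63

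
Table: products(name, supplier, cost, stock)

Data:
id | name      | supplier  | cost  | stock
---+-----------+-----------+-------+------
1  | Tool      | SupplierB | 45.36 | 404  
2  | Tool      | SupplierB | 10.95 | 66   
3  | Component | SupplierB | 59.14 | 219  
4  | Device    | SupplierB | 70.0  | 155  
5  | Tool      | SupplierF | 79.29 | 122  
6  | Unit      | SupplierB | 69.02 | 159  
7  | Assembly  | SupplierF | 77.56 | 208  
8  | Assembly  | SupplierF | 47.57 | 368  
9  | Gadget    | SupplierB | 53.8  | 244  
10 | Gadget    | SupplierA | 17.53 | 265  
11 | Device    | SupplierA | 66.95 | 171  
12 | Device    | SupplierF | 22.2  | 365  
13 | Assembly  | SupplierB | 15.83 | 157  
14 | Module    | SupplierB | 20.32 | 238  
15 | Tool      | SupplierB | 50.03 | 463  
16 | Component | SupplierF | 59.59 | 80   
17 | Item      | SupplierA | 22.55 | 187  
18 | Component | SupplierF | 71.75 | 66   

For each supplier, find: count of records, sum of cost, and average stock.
SELECT supplier,
       COUNT(*) as cnt,
       SUM(cost) as total_cost,
       AVG(stock) as avg_stock
FROM products
GROUP BY supplier

Result:
  SupplierA: 3 records, 107.03 total cost, 207.67 avg stock
  SupplierB: 9 records, 394.45 total cost, 233.89 avg stock
  SupplierF: 6 records, 357.96 total cost, 201.50 avg stock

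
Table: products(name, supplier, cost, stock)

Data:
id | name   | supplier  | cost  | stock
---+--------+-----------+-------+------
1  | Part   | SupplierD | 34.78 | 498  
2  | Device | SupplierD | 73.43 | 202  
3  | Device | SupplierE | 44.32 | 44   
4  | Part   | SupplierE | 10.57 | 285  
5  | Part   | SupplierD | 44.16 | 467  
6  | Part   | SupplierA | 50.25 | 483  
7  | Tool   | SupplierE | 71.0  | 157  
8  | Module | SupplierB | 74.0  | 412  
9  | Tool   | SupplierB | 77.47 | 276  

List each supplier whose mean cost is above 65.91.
SELECT supplier, AVG(cost)
FROM products
GROUP BY supplier
HAVING AVG(cost) > 65.91

Result:
  SupplierB: avg=75.74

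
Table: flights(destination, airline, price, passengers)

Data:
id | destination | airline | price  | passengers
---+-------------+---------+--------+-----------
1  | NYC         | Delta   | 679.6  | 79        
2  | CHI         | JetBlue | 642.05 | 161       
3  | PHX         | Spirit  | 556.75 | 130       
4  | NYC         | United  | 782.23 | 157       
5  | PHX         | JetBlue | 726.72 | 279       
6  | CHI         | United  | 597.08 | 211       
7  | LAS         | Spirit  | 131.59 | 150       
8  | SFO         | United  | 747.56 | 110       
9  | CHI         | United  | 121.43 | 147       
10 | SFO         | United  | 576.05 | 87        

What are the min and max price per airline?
SELECT airline, MIN(price), MAX(price)
FROM flights
GROUP BY airline

Result:
  Delta: min=679.60, max=679.60
  JetBlue: min=642.05, max=726.72
  Spirit: min=131.59, max=556.75
  United: min=121.43, max=782.23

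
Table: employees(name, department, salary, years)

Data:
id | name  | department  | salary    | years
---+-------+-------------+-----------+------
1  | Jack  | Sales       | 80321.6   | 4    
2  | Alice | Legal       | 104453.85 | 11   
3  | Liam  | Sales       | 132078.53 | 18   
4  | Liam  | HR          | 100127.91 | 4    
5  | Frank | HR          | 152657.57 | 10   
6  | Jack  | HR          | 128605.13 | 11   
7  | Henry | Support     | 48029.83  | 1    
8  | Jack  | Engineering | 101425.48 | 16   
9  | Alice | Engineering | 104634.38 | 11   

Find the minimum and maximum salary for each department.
SELECT department, MIN(salary), MAX(salary)
FROM employees
GROUP BY department

Result:
  Engineering: min=101425.48, max=104634.38
  HR: min=100127.91, max=152657.57
  Legal: min=104453.85, max=104453.85
  Sales: min=80321.60, max=132078.53
  Support: min=48029.83, max=48029.83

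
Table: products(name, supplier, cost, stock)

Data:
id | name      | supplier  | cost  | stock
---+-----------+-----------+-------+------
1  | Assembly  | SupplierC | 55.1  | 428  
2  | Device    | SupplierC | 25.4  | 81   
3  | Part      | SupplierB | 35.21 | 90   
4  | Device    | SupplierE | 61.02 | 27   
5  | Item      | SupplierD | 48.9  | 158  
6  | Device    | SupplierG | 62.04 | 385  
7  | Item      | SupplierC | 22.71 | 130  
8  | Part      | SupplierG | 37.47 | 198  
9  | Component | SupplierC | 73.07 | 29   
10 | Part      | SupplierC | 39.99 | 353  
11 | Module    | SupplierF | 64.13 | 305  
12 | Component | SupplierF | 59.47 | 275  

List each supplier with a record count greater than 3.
SELECT supplier, COUNT(*) as cnt
FROM products
GROUP BY supplier
HAVING COUNT(*) > 3

Result:
  SupplierC: 5

Note: HAVING filters groups after aggregation, WHERE filters rows before.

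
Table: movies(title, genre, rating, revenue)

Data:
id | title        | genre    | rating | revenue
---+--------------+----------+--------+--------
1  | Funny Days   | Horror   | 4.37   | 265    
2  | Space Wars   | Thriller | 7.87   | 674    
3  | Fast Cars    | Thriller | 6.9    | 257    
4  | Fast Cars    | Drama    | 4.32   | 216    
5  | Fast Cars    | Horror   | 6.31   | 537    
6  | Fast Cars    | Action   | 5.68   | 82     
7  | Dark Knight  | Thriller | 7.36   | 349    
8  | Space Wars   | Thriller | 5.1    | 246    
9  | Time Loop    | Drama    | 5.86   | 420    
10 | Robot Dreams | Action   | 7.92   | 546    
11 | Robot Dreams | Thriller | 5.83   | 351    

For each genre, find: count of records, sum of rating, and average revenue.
SELECT genre,
       COUNT(*) as cnt,
       SUM(rating) as total_rating,
       AVG(revenue) as avg_revenue
FROM movies
GROUP BY genre

Result:
  Action: 2 records, 13.60 total rating, 314.00 avg revenue
  Drama: 2 records, 10.18 total rating, 318.00 avg revenue
  Horror: 2 records, 10.68 total rating, 401.00 avg revenue
  Thriller: 5 records, 33.06 total rating, 375.40 avg revenue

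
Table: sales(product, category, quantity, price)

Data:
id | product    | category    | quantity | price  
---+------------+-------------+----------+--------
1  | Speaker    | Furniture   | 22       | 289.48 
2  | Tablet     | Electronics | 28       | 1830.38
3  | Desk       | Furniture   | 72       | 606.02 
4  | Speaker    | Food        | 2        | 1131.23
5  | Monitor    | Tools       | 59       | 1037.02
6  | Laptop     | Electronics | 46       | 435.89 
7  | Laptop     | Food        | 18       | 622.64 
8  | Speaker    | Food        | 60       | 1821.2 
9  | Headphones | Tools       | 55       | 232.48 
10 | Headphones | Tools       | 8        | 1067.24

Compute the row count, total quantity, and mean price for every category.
SELECT category,
       COUNT(*) as cnt,
       SUM(quantity) as total_quantity,
       AVG(price) as avg_price
FROM sales
GROUP BY category

Result:
  Electronics: 2 records, 74 total quantity, 1133.14 avg price
  Food: 3 records, 80 total quantity, 1191.69 avg price
  Furniture: 2 records, 94 total quantity, 447.75 avg price
  Tools: 3 records, 122 total quantity, 778.91 avg price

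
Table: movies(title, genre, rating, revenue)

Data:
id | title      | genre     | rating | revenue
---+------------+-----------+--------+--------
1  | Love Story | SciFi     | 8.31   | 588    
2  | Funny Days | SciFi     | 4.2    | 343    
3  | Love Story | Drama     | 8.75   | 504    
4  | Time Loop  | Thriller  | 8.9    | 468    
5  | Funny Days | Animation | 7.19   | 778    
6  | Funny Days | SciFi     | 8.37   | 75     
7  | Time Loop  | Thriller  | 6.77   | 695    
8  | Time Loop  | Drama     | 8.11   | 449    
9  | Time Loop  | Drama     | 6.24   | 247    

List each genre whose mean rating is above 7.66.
SELECT genre, AVG(rating)
FROM movies
GROUP BY genre
HAVING AVG(rating) > 7.66

Result:
  Drama: avg=7.70
  Thriller: avg=7.84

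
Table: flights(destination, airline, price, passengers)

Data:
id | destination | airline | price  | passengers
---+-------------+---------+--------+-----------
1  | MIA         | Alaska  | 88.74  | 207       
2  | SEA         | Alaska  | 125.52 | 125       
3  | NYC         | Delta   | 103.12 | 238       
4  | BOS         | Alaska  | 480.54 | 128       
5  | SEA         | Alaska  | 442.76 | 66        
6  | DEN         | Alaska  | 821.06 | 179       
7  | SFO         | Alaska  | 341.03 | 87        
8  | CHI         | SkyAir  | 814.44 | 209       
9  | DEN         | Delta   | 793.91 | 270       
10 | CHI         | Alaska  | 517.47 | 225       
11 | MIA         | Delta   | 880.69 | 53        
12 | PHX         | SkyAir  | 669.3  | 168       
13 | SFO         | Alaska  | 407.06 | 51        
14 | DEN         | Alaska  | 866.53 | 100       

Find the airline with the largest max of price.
SELECT airline, MAX(price) as val
FROM flights
GROUP BY airline
ORDER BY val DESC
LIMIT 1

Result: Delta with max(price) = 880.69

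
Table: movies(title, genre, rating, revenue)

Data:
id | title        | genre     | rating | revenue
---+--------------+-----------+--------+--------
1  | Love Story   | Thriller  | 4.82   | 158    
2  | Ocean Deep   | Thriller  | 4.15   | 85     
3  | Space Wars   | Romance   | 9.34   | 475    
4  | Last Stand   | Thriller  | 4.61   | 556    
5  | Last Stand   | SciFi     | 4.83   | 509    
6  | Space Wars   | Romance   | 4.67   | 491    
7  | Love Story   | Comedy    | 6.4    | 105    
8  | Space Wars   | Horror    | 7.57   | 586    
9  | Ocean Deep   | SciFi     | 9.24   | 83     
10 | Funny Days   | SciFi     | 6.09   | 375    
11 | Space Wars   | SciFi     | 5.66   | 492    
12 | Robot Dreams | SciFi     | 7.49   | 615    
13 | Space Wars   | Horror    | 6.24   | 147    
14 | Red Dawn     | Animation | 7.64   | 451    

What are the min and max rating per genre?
SELECT genre, MIN(rating), MAX(rating)
FROM movies
GROUP BY genre

Result:
  Animation: min=7.64, max=7.64
  Comedy: min=6.40, max=6.40
  Horror: min=6.24, max=7.57
  Romance: min=4.67, max=9.34
  SciFi: min=4.83, max=9.24
  Thriller: min=4.15, max=4.82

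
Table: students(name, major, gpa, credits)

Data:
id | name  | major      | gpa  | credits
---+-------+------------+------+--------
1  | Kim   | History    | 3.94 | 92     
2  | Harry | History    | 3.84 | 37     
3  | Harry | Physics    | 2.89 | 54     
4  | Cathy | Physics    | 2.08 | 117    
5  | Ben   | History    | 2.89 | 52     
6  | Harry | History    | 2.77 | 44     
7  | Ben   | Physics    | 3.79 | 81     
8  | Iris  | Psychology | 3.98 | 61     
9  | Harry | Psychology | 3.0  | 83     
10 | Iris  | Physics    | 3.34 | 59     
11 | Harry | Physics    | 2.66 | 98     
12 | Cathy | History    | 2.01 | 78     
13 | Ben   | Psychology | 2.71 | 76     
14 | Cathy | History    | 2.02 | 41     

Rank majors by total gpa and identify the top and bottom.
SELECT major, SUM(gpa)
FROM students
GROUP BY major
ORDER BY SUM(gpa)

All groups:
  Psychology: 9.69
  Physics: 14.76
  History: 17.47

Highest: History (17.47)
Lowest: Psychology (9.69)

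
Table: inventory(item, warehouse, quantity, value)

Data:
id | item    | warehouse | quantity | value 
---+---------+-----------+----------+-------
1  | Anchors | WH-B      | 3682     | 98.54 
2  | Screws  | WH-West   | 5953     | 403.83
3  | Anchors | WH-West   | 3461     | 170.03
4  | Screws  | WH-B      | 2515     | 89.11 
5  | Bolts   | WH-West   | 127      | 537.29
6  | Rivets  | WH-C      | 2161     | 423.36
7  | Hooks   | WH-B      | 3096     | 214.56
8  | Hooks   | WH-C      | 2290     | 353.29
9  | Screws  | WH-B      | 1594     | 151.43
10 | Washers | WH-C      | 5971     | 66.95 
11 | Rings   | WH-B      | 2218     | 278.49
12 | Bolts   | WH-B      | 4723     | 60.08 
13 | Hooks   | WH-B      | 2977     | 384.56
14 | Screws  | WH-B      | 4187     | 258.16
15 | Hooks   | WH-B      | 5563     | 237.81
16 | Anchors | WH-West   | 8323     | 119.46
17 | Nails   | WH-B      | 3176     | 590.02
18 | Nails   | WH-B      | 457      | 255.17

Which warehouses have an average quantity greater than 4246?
SELECT warehouse, AVG(quantity)
FROM inventory
GROUP BY warehouse
HAVING AVG(quantity) > 4246

Result:
  WH-West: avg=4466.00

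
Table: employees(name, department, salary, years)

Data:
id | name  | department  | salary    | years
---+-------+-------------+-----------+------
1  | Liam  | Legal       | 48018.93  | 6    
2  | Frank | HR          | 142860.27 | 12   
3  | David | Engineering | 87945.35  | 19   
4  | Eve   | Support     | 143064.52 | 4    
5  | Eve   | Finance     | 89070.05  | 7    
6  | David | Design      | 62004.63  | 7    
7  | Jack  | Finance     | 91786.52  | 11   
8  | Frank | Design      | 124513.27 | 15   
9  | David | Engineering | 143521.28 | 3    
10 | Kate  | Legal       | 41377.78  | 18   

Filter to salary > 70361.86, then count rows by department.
SELECT department, COUNT(*)
FROM employees
WHERE salary > 70361.86
GROUP BY department

Note: WHERE filters rows before grouping.

Result:
  Design: 1
  Engineering: 2
  Finance: 2
  HR: 1
  Support: 1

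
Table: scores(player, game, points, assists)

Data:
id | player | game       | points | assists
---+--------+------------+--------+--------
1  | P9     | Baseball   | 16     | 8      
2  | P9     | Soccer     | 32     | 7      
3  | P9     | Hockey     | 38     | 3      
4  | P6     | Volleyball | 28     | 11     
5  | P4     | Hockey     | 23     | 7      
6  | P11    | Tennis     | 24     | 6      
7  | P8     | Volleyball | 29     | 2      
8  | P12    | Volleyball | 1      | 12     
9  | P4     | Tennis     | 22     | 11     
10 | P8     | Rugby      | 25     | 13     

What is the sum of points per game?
SELECT game, SUM(points) as result
FROM scores
GROUP BY game

Result:
  Baseball: 16
  Hockey: 61
  Rugby: 25
  Soccer: 32
  Tennis: 46
  Volleyball: 58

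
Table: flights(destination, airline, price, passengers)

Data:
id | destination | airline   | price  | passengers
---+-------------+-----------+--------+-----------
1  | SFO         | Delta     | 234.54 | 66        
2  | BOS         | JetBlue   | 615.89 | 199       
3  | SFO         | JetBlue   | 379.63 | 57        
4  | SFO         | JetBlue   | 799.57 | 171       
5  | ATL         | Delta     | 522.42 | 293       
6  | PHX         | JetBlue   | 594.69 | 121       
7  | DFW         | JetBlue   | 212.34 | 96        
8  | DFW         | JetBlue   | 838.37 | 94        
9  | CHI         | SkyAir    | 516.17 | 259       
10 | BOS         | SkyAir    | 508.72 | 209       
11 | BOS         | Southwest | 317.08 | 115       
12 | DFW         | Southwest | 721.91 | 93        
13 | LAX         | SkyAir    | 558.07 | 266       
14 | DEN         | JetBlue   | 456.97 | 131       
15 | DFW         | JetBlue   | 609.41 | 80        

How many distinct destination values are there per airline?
SELECT airline, COUNT(DISTINCT destination)
FROM flights
GROUP BY airline

Result:
  Delta: 2 distinct
  JetBlue: 5 distinct
  SkyAir: 3 distinct
  Southwest: 2 distinct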